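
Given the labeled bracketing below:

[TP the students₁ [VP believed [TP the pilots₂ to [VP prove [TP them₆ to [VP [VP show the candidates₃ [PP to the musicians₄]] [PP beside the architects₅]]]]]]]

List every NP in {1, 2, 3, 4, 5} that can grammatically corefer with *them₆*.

{1}

*them* is a pronoun, so Principle B applies: it must be free in its binding domain.
Binding domain of *them₆*: the embedded TP, whose subject is the pilots₂.
*the students₁* c-commands the pronoun but from outside its binding domain, and is not c-commanded by it → coindexation permitted.
*the pilots₂* c-commands the pronoun within its binding domain → coindexation would violate Principle B.
*the candidates₃*: the pronoun c-commands this R-expression → coindexation would violate Principle C on *the candidates₃*.
*the musicians₄*: the pronoun c-commands this R-expression → coindexation would violate Principle C on *the musicians₄*.
*the architects₅*: the pronoun c-commands this R-expression → coindexation would violate Principle C on *the architects₅*.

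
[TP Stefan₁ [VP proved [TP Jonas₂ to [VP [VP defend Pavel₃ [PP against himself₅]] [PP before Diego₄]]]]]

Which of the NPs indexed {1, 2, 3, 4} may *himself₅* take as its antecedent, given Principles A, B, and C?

*himself* is an anaphor, so Principle A applies: it must be bound in its binding domain.
Binding domain of *himself₅*: the embedded TP, whose subject is Jonas₂.
*Stefan₁* c-commands the anaphor but is outside its binding domain → cannot satisfy Principle A.
*Jonas₂* c-commands the anaphor within its binding domain → licit binder.
*Pavel₃* c-commands the anaphor within its binding domain → licit binder.
*Diego₄* does not c-command the anaphor → cannot bind it.

{2, 3}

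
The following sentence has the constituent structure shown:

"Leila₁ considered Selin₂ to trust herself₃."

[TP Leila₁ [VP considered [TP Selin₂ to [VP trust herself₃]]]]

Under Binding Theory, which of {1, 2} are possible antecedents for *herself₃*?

*herself* is an anaphor, so Principle A applies: it must be bound in its binding domain.
Binding domain of *herself₃*: the embedded TP, whose subject is Selin₂.
*Leila₁* c-commands the anaphor but is outside its binding domain → cannot satisfy Principle A.
*Selin₂* c-commands the anaphor within its binding domain → licit binder.

{2}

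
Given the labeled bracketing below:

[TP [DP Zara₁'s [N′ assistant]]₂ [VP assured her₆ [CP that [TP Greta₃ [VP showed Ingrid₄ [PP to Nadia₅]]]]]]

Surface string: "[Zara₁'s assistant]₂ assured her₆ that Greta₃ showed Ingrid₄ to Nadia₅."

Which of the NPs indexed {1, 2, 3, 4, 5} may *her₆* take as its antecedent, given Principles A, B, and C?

*her* is a pronoun, so Principle B applies: it must be free in its binding domain.
Binding domain of *her₆*: the matrix TP, whose subject is [Zara₁'s assistant]₂.
*Zara₁* and the pronoun do not c-command one another → neither Principle B nor Principle C is at stake; coindexation permitted.
*[Zara₁'s assistant]₂* c-commands the pronoun within its binding domain → coindexation would violate Principle B.
*Greta₃*: the pronoun c-commands this R-expression → coindexation would violate Principle C on *Greta₃*.
*Ingrid₄*: the pronoun c-commands this R-expression → coindexation would violate Principle C on *Ingrid₄*.
*Nadia₅*: the pronoun c-commands this R-expression → coindexation would violate Principle C on *Nadia₅*.

{1}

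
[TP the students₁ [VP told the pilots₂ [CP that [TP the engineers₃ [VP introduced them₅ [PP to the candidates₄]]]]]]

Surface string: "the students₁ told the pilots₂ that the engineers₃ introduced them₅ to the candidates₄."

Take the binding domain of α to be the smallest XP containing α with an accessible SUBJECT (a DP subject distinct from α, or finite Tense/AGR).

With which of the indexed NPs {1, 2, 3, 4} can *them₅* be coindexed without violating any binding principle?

{1, 2}

*them* is a pronoun, so Principle B applies: it must be free in its binding domain.
Binding domain of *them₅*: the embedded TP, whose subject is the engineers₃.
*the students₁* c-commands the pronoun but from outside its binding domain, and is not c-commanded by it → coindexation permitted.
*the pilots₂* c-commands the pronoun but from outside its binding domain, and is not c-commanded by it → coindexation permitted.
*the engineers₃* c-commands the pronoun within its binding domain → coindexation would violate Principle B.
*the candidates₄*: the pronoun c-commands this R-expression → coindexation would violate Principle C on *the candidates₄*.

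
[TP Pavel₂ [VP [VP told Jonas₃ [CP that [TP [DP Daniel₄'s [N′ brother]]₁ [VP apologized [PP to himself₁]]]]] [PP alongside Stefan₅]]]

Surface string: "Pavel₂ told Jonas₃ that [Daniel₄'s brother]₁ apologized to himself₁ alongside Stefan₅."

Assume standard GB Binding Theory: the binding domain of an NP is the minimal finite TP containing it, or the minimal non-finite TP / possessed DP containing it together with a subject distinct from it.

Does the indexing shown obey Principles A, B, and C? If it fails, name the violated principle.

grammatical

The two coindexed NPs are *[Daniel₄'s brother]₁* and *himself₁*.
*himself₁* is an anaphor; its binding domain is the embedded TP, whose subject is [Daniel₄'s brother]₁. *[Daniel₄'s brother]₁* c-commands it within that domain and shares its index, so Principle A is satisfied.
*[Daniel₄'s brother]₁* is an R-expression; *himself₁* does not c-command it, and no other NP shares its index, so Principle C is satisfied.
All principles are respected.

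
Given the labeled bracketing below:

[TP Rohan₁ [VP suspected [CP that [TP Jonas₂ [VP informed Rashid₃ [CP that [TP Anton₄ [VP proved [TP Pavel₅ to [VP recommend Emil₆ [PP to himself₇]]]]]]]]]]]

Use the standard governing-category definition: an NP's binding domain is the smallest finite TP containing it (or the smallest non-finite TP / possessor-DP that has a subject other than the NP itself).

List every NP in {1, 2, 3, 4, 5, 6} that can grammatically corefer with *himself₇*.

{5, 6}

*himself* is an anaphor, so Principle A applies: it must be bound in its binding domain.
Binding domain of *himself₇*: the embedded TP, whose subject is Pavel₅.
*Rohan₁* c-commands the anaphor but is outside its binding domain → cannot satisfy Principle A.
*Jonas₂* c-commands the anaphor but is outside its binding domain → cannot satisfy Principle A.
*Rashid₃* c-commands the anaphor but is outside its binding domain → cannot satisfy Principle A.
*Anton₄* c-commands the anaphor but is outside its binding domain → cannot satisfy Principle A.
*Pavel₅* c-commands the anaphor within its binding domain → licit binder.
*Emil₆* c-commands the anaphor within its binding domain → licit binder.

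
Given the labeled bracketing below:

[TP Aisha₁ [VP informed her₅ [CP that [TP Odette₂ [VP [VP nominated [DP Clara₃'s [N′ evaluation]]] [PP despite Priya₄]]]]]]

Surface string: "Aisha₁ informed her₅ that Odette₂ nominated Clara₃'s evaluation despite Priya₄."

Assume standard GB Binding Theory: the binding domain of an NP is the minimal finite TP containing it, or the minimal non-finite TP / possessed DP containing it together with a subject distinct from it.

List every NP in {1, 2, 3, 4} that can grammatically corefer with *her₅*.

none

*her* is a pronoun, so Principle B applies: it must be free in its binding domain.
Binding domain of *her₅*: the matrix TP, whose subject is Aisha₁.
*Aisha₁* c-commands the pronoun within its binding domain → coindexation would violate Principle B.
*Odette₂*: the pronoun c-commands this R-expression → coindexation would violate Principle C on *Odette₂*.
*Clara₃*: the pronoun c-commands this R-expression → coindexation would violate Principle C on *Clara₃*.
*Priya₄*: the pronoun c-commands this R-expression → coindexation would violate Principle C on *Priya₄*.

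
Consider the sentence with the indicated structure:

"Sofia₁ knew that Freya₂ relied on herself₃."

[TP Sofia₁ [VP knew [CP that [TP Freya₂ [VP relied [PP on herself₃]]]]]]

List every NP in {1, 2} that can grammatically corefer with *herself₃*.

*herself* is an anaphor, so Principle A applies: it must be bound in its binding domain.
Binding domain of *herself₃*: the embedded TP, whose subject is Freya₂.
*Sofia₁* c-commands the anaphor but is outside its binding domain → cannot satisfy Principle A.
*Freya₂* c-commands the anaphor within its binding domain → licit binder.

{2}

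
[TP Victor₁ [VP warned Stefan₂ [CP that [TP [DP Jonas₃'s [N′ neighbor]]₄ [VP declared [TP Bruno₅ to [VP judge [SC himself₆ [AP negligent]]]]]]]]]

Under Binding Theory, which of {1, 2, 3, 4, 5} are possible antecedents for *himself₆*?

{5}

*himself* is an anaphor, so Principle A applies: it must be bound in its binding domain.
Binding domain of *himself₆*: the embedded TP, whose subject is Bruno₅.
*Victor₁* c-commands the anaphor but is outside its binding domain → cannot satisfy Principle A.
*Stefan₂* c-commands the anaphor but is outside its binding domain → cannot satisfy Principle A.
*Jonas₃* does not c-command the anaphor → cannot bind it.
*[Jonas₃'s neighbor]₄* c-commands the anaphor but is outside its binding domain → cannot satisfy Principle A.
*Bruno₅* c-commands the anaphor within its binding domain → licit binder.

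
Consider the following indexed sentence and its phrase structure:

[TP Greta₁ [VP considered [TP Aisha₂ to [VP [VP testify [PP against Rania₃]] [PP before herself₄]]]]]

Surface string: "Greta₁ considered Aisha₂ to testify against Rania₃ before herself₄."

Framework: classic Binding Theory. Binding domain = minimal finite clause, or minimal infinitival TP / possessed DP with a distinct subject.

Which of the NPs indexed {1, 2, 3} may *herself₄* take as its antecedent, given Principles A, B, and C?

{2}

*herself* is an anaphor, so Principle A applies: it must be bound in its binding domain.
Binding domain of *herself₄*: the embedded TP, whose subject is Aisha₂.
*Greta₁* c-commands the anaphor but is outside its binding domain → cannot satisfy Principle A.
*Aisha₂* c-commands the anaphor within its binding domain → licit binder.
*Rania₃* does not c-command the anaphor → cannot bind it.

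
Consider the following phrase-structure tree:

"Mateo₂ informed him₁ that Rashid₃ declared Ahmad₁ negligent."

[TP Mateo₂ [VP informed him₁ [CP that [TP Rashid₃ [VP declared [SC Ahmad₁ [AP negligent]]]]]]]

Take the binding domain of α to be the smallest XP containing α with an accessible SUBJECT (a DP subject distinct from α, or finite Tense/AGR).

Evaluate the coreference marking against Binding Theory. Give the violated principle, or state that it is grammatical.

Principle C

The two coindexed NPs are *him₁* and *Ahmad₁*.
*Ahmad₁* is an R-expression. Principle C requires it to be free everywhere.
*him₁* c-commands it and carries the same index.
The R-expression is bound → Principle C violation.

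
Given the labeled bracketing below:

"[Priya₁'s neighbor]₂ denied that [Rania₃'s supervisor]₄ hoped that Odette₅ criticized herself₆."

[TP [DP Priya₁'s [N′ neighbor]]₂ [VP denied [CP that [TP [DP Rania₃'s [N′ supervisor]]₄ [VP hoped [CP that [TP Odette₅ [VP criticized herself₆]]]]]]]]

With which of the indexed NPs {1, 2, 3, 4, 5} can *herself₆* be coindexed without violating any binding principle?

{5}

*herself* is an anaphor, so Principle A applies: it must be bound in its binding domain.
Binding domain of *herself₆*: the embedded TP, whose subject is Odette₅.
*Priya₁* does not c-command the anaphor → cannot bind it.
*[Priya₁'s neighbor]₂* c-commands the anaphor but is outside its binding domain → cannot satisfy Principle A.
*Rania₃* does not c-command the anaphor → cannot bind it.
*[Rania₃'s supervisor]₄* c-commands the anaphor but is outside its binding domain → cannot satisfy Principle A.
*Odette₅* c-commands the anaphor within its binding domain → licit binder.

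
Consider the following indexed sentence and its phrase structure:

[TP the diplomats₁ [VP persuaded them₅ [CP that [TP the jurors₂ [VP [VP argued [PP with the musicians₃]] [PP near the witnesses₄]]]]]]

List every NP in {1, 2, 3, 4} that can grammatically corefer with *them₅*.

none

*them* is a pronoun, so Principle B applies: it must be free in its binding domain.
Binding domain of *them₅*: the matrix TP, whose subject is the diplomats₁.
*the diplomats₁* c-commands the pronoun within its binding domain → coindexation would violate Principle B.
*the jurors₂*: the pronoun c-commands this R-expression → coindexation would violate Principle C on *the jurors₂*.
*the musicians₃*: the pronoun c-commands this R-expression → coindexation would violate Principle C on *the musicians₃*.
*the witnesses₄*: the pronoun c-commands this R-expression → coindexation would violate Principle C on *the witnesses₄*.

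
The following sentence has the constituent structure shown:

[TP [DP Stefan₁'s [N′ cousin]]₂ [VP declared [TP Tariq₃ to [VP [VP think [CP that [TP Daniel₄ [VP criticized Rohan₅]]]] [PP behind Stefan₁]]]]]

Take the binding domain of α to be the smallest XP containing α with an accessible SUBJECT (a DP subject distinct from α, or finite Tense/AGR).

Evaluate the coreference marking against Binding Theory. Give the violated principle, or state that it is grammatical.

The two coindexed NPs are *Stefan₁* and *Stefan₁*.
*Stefan₁* is an R-expression; no coindexed NP c-commands it, so Principle C holds.
*Stefan₁* is an R-expression; *Stefan₁* does not c-command it, and no other NP shares its index, so Principle C is satisfied.
All principles are respected.

grammatical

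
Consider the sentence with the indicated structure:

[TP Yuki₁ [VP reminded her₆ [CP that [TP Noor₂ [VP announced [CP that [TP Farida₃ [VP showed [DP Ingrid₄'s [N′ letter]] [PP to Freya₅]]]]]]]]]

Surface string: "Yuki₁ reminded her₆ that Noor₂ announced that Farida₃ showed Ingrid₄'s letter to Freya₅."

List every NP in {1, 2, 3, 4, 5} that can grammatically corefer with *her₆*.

none

*her* is a pronoun, so Principle B applies: it must be free in its binding domain.
Binding domain of *her₆*: the matrix TP, whose subject is Yuki₁.
*Yuki₁* c-commands the pronoun within its binding domain → coindexation would violate Principle B.
*Noor₂*: the pronoun c-commands this R-expression → coindexation would violate Principle C on *Noor₂*.
*Farida₃*: the pronoun c-commands this R-expression → coindexation would violate Principle C on *Farida₃*.
*Ingrid₄*: the pronoun c-commands this R-expression → coindexation would violate Principle C on *Ingrid₄*.
*Freya₅*: the pronoun c-commands this R-expression → coindexation would violate Principle C on *Freya₅*.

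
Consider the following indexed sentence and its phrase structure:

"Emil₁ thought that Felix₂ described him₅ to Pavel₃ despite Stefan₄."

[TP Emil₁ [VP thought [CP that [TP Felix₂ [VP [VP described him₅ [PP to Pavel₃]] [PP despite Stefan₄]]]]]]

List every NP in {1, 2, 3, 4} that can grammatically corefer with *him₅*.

{1, 4}

*him* is a pronoun, so Principle B applies: it must be free in its binding domain.
Binding domain of *him₅*: the embedded TP, whose subject is Felix₂.
*Emil₁* c-commands the pronoun but from outside its binding domain, and is not c-commanded by it → coindexation permitted.
*Felix₂* c-commands the pronoun within its binding domain → coindexation would violate Principle B.
*Pavel₃*: the pronoun c-commands this R-expression → coindexation would violate Principle C on *Pavel₃*.
*Stefan₄* and the pronoun do not c-command one another → neither Principle B nor Principle C is at stake; coindexation permitted.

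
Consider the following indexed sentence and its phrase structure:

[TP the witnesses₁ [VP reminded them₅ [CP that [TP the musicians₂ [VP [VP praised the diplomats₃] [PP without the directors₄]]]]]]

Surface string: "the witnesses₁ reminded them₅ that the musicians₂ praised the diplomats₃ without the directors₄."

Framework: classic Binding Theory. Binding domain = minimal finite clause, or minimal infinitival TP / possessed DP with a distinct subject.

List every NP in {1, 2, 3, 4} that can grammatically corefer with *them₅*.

*them* is a pronoun, so Principle B applies: it must be free in its binding domain.
Binding domain of *them₅*: the matrix TP, whose subject is the witnesses₁.
*the witnesses₁* c-commands the pronoun within its binding domain → coindexation would violate Principle B.
*the musicians₂*: the pronoun c-commands this R-expression → coindexation would violate Principle C on *the musicians₂*.
*the diplomats₃*: the pronoun c-commands this R-expression → coindexation would violate Principle C on *the diplomats₃*.
*the directors₄*: the pronoun c-commands this R-expression → coindexation would violate Principle C on *the directors₄*.

none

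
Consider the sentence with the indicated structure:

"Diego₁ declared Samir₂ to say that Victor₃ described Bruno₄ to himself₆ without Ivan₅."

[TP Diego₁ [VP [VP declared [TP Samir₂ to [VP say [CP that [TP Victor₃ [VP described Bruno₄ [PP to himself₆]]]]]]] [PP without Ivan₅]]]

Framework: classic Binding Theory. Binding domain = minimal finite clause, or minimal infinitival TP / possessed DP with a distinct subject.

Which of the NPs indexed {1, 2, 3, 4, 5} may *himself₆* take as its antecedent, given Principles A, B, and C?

*himself* is an anaphor, so Principle A applies: it must be bound in its binding domain.
Binding domain of *himself₆*: the embedded TP, whose subject is Victor₃.
*Diego₁* c-commands the anaphor but is outside its binding domain → cannot satisfy Principle A.
*Samir₂* c-commands the anaphor but is outside its binding domain → cannot satisfy Principle A.
*Victor₃* c-commands the anaphor within its binding domain → licit binder.
*Bruno₄* c-commands the anaphor within its binding domain → licit binder.
*Ivan₅* does not c-command the anaphor → cannot bind it.

{3, 4}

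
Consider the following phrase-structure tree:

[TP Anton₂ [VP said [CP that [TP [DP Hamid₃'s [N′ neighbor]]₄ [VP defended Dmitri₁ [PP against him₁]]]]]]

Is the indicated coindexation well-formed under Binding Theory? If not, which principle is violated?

The two coindexed NPs are *Dmitri₁* and *him₁*.
*him₁* is a pronoun. Its binding domain is the embedded TP, whose subject is [Hamid₃'s neighbor]₄.
*Dmitri₁* c-commands it within that domain and carries the same index.
The pronoun is locally bound → Principle B violation.

Principle B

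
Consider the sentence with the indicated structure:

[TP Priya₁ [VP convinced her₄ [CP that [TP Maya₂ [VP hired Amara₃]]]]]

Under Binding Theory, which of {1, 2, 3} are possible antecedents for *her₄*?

*her* is a pronoun, so Principle B applies: it must be free in its binding domain.
Binding domain of *her₄*: the matrix TP, whose subject is Priya₁.
*Priya₁* c-commands the pronoun within its binding domain → coindexation would violate Principle B.
*Maya₂*: the pronoun c-commands this R-expression → coindexation would violate Principle C on *Maya₂*.
*Amara₃*: the pronoun c-commands this R-expression → coindexation would violate Principle C on *Amara₃*.

none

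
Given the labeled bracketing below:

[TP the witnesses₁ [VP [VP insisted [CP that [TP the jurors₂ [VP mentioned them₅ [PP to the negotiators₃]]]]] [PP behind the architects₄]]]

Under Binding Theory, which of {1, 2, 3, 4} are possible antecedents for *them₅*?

{1, 4}

*them* is a pronoun, so Principle B applies: it must be free in its binding domain.
Binding domain of *them₅*: the embedded TP, whose subject is the jurors₂.
*the witnesses₁* c-commands the pronoun but from outside its binding domain, and is not c-commanded by it → coindexation permitted.
*the jurors₂* c-commands the pronoun within its binding domain → coindexation would violate Principle B.
*the negotiators₃*: the pronoun c-commands this R-expression → coindexation would violate Principle C on *the negotiators₃*.
*the architects₄* and the pronoun do not c-command one another → neither Principle B nor Principle C is at stake; coindexation permitted.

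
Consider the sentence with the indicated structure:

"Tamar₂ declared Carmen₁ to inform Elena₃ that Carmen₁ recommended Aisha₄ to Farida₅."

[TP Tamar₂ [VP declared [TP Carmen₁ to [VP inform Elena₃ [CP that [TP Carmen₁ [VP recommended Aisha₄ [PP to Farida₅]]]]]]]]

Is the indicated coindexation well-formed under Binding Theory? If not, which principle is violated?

Principle C

The two coindexed NPs are *Carmen₁* (the lower occurrence) and *Carmen₁* (the higher occurrence).
*Carmen₁* (the lower occurrence) is an R-expression. Principle C requires it to be free everywhere.
*Carmen₁* (the higher occurrence) c-commands it and carries the same index.
The R-expression is bound → Principle C violation.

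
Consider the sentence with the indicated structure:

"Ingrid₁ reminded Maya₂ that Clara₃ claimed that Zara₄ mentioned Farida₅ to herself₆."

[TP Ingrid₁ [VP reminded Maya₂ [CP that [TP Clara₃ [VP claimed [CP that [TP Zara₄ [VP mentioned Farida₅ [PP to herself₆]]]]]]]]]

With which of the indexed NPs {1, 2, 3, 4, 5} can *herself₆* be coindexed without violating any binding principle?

*herself* is an anaphor, so Principle A applies: it must be bound in its binding domain.
Binding domain of *herself₆*: the embedded TP, whose subject is Zara₄.
*Ingrid₁* c-commands the anaphor but is outside its binding domain → cannot satisfy Principle A.
*Maya₂* c-commands the anaphor but is outside its binding domain → cannot satisfy Principle A.
*Clara₃* c-commands the anaphor but is outside its binding domain → cannot satisfy Principle A.
*Zara₄* c-commands the anaphor within its binding domain → licit binder.
*Farida₅* c-commands the anaphor within its binding domain → licit binder.

{4, 5}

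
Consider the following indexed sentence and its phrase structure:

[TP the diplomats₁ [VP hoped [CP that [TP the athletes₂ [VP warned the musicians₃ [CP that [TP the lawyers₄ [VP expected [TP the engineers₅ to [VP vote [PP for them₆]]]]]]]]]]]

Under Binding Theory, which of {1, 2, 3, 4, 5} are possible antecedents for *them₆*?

*them* is a pronoun, so Principle B applies: it must be free in its binding domain.
Binding domain of *them₆*: the embedded TP, whose subject is the engineers₅.
*the diplomats₁* c-commands the pronoun but from outside its binding domain, and is not c-commanded by it → coindexation permitted.
*the athletes₂* c-commands the pronoun but from outside its binding domain, and is not c-commanded by it → coindexation permitted.
*the musicians₃* c-commands the pronoun but from outside its binding domain, and is not c-commanded by it → coindexation permitted.
*the lawyers₄* c-commands the pronoun but from outside its binding domain, and is not c-commanded by it → coindexation permitted.
*the engineers₅* c-commands the pronoun within its binding domain → coindexation would violate Principle B.

{1, 2, 3, 4}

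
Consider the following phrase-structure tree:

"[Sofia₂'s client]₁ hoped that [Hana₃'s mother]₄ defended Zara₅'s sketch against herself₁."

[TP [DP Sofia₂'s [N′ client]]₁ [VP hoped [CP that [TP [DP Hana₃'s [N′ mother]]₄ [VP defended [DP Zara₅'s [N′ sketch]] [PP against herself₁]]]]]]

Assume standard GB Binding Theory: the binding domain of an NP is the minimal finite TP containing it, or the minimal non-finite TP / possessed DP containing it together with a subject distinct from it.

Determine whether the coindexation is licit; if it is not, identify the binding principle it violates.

Principle A

The two coindexed NPs are *[Sofia₂'s client]₁* and *herself₁*.
*herself₁* is an anaphor. Principle A requires it to be bound within its binding domain — the embedded TP, whose subject is [Hana₃'s mother]₄.
Within that domain it is c-commanded by *[Hana₃'s mother]₄*, which does not share its index.
*[Sofia₂'s client]₁* does c-command the anaphor, but from outside its binding domain.
The anaphor is unbound in its domain → Principle A violation.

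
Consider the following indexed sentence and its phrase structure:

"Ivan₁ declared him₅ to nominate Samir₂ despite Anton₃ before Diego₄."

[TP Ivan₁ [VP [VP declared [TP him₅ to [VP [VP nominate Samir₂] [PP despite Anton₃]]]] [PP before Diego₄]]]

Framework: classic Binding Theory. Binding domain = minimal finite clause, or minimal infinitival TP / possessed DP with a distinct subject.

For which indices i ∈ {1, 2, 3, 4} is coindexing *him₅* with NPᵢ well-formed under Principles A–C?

*him* is a pronoun, so Principle B applies: it must be free in its binding domain.
Binding domain of *him₅*: the matrix TP, whose subject is Ivan₁.
*Ivan₁* c-commands the pronoun within its binding domain → coindexation would violate Principle B.
*Samir₂*: the pronoun c-commands this R-expression → coindexation would violate Principle C on *Samir₂*.
*Anton₃*: the pronoun c-commands this R-expression → coindexation would violate Principle C on *Anton₃*.
*Diego₄* and the pronoun do not c-command one another → neither Principle B nor Principle C is at stake; coindexation permitted.

{4}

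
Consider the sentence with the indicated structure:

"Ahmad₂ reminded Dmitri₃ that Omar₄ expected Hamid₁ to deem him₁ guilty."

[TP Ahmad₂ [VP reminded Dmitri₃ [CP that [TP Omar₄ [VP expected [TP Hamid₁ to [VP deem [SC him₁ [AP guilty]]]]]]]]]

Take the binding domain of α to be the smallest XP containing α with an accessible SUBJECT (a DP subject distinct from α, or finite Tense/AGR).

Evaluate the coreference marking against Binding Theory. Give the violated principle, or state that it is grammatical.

The two coindexed NPs are *Hamid₁* and *him₁*.
*him₁* is a pronoun. Its binding domain is the embedded TP, whose subject is Hamid₁.
*Hamid₁* c-commands it within that domain and carries the same index.
The pronoun is locally bound → Principle B violation.

Principle B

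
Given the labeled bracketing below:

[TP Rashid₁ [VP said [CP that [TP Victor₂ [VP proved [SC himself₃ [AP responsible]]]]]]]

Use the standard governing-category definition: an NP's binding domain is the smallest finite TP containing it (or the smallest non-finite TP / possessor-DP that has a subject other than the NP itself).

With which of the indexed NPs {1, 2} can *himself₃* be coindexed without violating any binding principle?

{2}

*himself* is an anaphor, so Principle A applies: it must be bound in its binding domain.
Binding domain of *himself₃*: the embedded TP, whose subject is Victor₂.
*Rashid₁* c-commands the anaphor but is outside its binding domain → cannot satisfy Principle A.
*Victor₂* c-commands the anaphor within its binding domain → licit binder.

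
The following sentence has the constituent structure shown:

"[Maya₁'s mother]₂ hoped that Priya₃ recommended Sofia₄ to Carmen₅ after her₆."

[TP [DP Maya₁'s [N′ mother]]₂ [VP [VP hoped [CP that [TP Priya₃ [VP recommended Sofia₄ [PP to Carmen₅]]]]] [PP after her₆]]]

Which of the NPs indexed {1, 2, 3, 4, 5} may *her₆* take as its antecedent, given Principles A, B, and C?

*her* is a pronoun, so Principle B applies: it must be free in its binding domain.
Binding domain of *her₆*: the matrix TP, whose subject is [Maya₁'s mother]₂.
*Maya₁* and the pronoun do not c-command one another → neither Principle B nor Principle C is at stake; coindexation permitted.
*[Maya₁'s mother]₂* c-commands the pronoun within its binding domain → coindexation would violate Principle B.
*Priya₃* and the pronoun do not c-command one another → neither Principle B nor Principle C is at stake; coindexation permitted.
*Sofia₄* and the pronoun do not c-command one another → neither Principle B nor Principle C is at stake; coindexation permitted.
*Carmen₅* and the pronoun do not c-command one another → neither Principle B nor Principle C is at stake; coindexation permitted.

{1, 3, 4, 5}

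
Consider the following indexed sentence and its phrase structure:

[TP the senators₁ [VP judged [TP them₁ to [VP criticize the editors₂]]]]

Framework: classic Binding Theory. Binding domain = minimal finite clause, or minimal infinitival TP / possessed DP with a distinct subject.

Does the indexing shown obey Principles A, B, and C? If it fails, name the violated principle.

Principle B

The two coindexed NPs are *the senators₁* and *them₁*.
*them₁* is a pronoun. Its binding domain is the matrix TP, whose subject is the senators₁.
*the senators₁* c-commands it within that domain and carries the same index.
The pronoun is locally bound → Principle B violation.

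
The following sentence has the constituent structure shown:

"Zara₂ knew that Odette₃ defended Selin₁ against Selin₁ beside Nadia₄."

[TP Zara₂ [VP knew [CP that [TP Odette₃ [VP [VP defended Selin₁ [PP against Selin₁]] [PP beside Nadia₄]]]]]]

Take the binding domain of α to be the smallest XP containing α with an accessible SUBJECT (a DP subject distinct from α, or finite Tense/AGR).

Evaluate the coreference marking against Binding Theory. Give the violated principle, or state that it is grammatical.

Principle C

The two coindexed NPs are *Selin₁* (the lower occurrence) and *Selin₁* (the higher occurrence).
*Selin₁* (the lower occurrence) is an R-expression. Principle C requires it to be free everywhere.
*Selin₁* (the higher occurrence) c-commands it and carries the same index.
The R-expression is bound → Principle C violation.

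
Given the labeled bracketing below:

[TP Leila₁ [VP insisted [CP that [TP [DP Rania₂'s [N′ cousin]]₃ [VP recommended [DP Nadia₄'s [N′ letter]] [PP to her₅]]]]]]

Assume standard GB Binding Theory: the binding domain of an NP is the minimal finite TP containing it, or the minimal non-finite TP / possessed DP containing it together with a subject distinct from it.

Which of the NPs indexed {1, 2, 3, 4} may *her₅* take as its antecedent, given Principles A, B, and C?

*her* is a pronoun, so Principle B applies: it must be free in its binding domain.
Binding domain of *her₅*: the embedded TP, whose subject is [Rania₂'s cousin]₃.
*Leila₁* c-commands the pronoun but from outside its binding domain, and is not c-commanded by it → coindexation permitted.
*Rania₂* and the pronoun do not c-command one another → neither Principle B nor Principle C is at stake; coindexation permitted.
*[Rania₂'s cousin]₃* c-commands the pronoun within its binding domain → coindexation would violate Principle B.
*Nadia₄* and the pronoun do not c-command one another → neither Principle B nor Principle C is at stake; coindexation permitted.

{1, 2, 4}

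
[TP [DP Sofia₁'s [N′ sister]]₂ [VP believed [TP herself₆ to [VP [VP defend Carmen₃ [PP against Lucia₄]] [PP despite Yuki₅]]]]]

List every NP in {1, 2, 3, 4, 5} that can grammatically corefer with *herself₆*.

{2}

*herself* is an anaphor, so Principle A applies: it must be bound in its binding domain.
Binding domain of *herself₆*: the matrix TP, whose subject is [Sofia₁'s sister]₂.
*Sofia₁* does not c-command the anaphor → cannot bind it.
*[Sofia₁'s sister]₂* c-commands the anaphor within its binding domain → licit binder.
*Carmen₃* does not c-command the anaphor → cannot bind it.
*Lucia₄* does not c-command the anaphor → cannot bind it.
*Yuki₅* does not c-command the anaphor → cannot bind it.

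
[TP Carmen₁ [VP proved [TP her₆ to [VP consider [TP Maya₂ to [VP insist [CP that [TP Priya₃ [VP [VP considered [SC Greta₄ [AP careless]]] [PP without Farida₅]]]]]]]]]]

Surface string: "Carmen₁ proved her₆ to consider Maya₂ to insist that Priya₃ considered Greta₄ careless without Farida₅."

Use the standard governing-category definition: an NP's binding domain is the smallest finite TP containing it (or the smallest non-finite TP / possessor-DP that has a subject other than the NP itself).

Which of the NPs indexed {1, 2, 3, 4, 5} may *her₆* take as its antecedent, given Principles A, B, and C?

*her* is a pronoun, so Principle B applies: it must be free in its binding domain.
Binding domain of *her₆*: the matrix TP, whose subject is Carmen₁.
*Carmen₁* c-commands the pronoun within its binding domain → coindexation would violate Principle B.
*Maya₂*: the pronoun c-commands this R-expression → coindexation would violate Principle C on *Maya₂*.
*Priya₃*: the pronoun c-commands this R-expression → coindexation would violate Principle C on *Priya₃*.
*Greta₄*: the pronoun c-commands this R-expression → coindexation would violate Principle C on *Greta₄*.
*Farida₅*: the pronoun c-commands this R-expression → coindexation would violate Principle C on *Farida₅*.

none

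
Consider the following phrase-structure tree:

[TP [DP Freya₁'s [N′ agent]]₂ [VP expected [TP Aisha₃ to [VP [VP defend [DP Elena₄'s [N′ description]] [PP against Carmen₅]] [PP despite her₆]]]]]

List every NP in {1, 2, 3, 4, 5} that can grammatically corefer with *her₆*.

*her* is a pronoun, so Principle B applies: it must be free in its binding domain.
Binding domain of *her₆*: the embedded TP, whose subject is Aisha₃.
*Freya₁* and the pronoun do not c-command one another → neither Principle B nor Principle C is at stake; coindexation permitted.
*[Freya₁'s agent]₂* c-commands the pronoun but from outside its binding domain, and is not c-commanded by it → coindexation permitted.
*Aisha₃* c-commands the pronoun within its binding domain → coindexation would violate Principle B.
*Elena₄* and the pronoun do not c-command one another → neither Principle B nor Principle C is at stake; coindexation permitted.
*Carmen₅* and the pronoun do not c-command one another → neither Principle B nor Principle C is at stake; coindexation permitted.

{1, 2, 4, 5}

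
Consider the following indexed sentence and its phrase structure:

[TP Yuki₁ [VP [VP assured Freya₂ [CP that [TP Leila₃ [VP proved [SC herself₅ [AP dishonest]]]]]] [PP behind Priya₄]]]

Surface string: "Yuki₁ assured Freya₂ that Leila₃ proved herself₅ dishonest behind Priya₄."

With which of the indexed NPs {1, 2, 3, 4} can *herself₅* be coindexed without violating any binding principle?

*herself* is an anaphor, so Principle A applies: it must be bound in its binding domain.
Binding domain of *herself₅*: the embedded TP, whose subject is Leila₃.
*Yuki₁* c-commands the anaphor but is outside its binding domain → cannot satisfy Principle A.
*Freya₂* c-commands the anaphor but is outside its binding domain → cannot satisfy Principle A.
*Leila₃* c-commands the anaphor within its binding domain → licit binder.
*Priya₄* does not c-command the anaphor → cannot bind it.

{3}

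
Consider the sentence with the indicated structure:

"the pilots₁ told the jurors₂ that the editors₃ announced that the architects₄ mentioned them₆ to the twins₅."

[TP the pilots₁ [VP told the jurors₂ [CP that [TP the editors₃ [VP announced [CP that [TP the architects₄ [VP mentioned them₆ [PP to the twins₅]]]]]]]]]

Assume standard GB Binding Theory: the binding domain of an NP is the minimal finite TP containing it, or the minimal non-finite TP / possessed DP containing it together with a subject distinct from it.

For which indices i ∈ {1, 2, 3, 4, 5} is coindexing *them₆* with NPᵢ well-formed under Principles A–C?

{1, 2, 3}

*them* is a pronoun, so Principle B applies: it must be free in its binding domain.
Binding domain of *them₆*: the embedded TP, whose subject is the architects₄.
*the pilots₁* c-commands the pronoun but from outside its binding domain, and is not c-commanded by it → coindexation permitted.
*the jurors₂* c-commands the pronoun but from outside its binding domain, and is not c-commanded by it → coindexation permitted.
*the editors₃* c-commands the pronoun but from outside its binding domain, and is not c-commanded by it → coindexation permitted.
*the architects₄* c-commands the pronoun within its binding domain → coindexation would violate Principle B.
*the twins₅*: the pronoun c-commands this R-expression → coindexation would violate Principle C on *the twins₅*.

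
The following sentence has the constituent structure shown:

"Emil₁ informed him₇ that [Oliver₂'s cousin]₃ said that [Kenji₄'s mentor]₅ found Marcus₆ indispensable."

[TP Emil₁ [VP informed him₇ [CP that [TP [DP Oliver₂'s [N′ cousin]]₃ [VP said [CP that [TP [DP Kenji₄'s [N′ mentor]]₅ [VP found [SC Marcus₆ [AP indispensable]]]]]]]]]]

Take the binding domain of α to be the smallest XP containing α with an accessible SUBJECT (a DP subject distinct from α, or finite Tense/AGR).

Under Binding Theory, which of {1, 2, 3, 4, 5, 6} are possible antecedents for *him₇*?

none

*him* is a pronoun, so Principle B applies: it must be free in its binding domain.
Binding domain of *him₇*: the matrix TP, whose subject is Emil₁.
*Emil₁* c-commands the pronoun within its binding domain → coindexation would violate Principle B.
*Oliver₂*: the pronoun c-commands this R-expression → coindexation would violate Principle C on *Oliver₂*.
*[Oliver₂'s cousin]₃*: the pronoun c-commands this R-expression → coindexation would violate Principle C on *[Oliver₂'s cousin]₃*.
*Kenji₄*: the pronoun c-commands this R-expression → coindexation would violate Principle C on *Kenji₄*.
*[Kenji₄'s mentor]₅*: the pronoun c-commands this R-expression → coindexation would violate Principle C on *[Kenji₄'s mentor]₅*.
*Marcus₆*: the pronoun c-commands this R-expression → coindexation would violate Principle C on *Marcus₆*.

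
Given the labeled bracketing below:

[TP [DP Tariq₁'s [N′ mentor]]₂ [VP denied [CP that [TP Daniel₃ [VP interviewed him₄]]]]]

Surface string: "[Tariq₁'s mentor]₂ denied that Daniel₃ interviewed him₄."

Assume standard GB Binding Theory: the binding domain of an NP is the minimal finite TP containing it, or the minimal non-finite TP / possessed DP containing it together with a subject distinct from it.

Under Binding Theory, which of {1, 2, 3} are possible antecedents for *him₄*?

*him* is a pronoun, so Principle B applies: it must be free in its binding domain.
Binding domain of *him₄*: the embedded TP, whose subject is Daniel₃.
*Tariq₁* and the pronoun do not c-command one another → neither Principle B nor Principle C is at stake; coindexation permitted.
*[Tariq₁'s mentor]₂* c-commands the pronoun but from outside its binding domain, and is not c-commanded by it → coindexation permitted.
*Daniel₃* c-commands the pronoun within its binding domain → coindexation would violate Principle B.

{1, 2}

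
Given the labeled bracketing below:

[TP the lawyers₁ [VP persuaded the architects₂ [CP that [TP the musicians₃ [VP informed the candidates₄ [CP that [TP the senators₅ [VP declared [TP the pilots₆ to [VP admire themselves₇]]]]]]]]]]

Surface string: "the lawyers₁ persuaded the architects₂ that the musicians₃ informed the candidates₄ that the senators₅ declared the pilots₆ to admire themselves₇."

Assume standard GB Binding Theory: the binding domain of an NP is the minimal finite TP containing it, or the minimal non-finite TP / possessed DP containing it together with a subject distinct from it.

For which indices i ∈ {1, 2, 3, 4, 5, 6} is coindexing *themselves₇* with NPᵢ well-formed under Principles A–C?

*themselves* is an anaphor, so Principle A applies: it must be bound in its binding domain.
Binding domain of *themselves₇*: the embedded TP, whose subject is the pilots₆.
*the lawyers₁* c-commands the anaphor but is outside its binding domain → cannot satisfy Principle A.
*the architects₂* c-commands the anaphor but is outside its binding domain → cannot satisfy Principle A.
*the musicians₃* c-commands the anaphor but is outside its binding domain → cannot satisfy Principle A.
*the candidates₄* c-commands the anaphor but is outside its binding domain → cannot satisfy Principle A.
*the senators₅* c-commands the anaphor but is outside its binding domain → cannot satisfy Principle A.
*the pilots₆* c-commands the anaphor within its binding domain → licit binder.

{6}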